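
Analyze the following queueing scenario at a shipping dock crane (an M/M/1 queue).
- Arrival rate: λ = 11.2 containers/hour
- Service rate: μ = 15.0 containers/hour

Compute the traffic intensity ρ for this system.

Server utilization: ρ = λ/μ
ρ = 11.2/15.0 = 0.7467
The server is busy 74.67% of the time.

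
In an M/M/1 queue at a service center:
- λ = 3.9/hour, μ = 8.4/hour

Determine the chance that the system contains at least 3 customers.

ρ = λ/μ = 3.9/8.4 = 0.4643
P(N ≥ n) = ρⁿ
P(N ≥ 3) = 0.4643^3
P(N ≥ 3) = 0.1001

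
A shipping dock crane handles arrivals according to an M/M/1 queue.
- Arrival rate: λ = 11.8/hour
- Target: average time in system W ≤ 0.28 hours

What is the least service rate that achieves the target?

For M/M/1: W = 1/(μ-λ)
Need W ≤ 0.28, so 1/(μ-λ) ≤ 0.28
μ - λ ≥ 1/0.28 = 3.5714
μ ≥ 11.8 + 3.5714 = 15.3714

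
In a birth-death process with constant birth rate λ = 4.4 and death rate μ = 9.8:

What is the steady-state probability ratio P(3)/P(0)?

For constant rates: P(n)/P(0) = (λ/μ)^n
P(3)/P(0) = (4.4/9.8)^3 = 0.44898^3 = 0.09051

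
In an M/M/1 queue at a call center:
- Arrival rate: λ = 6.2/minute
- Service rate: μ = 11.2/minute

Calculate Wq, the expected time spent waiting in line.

First, compute utilization: ρ = λ/μ = 6.2/11.2 = 0.5536
For M/M/1: Wq = λ/(μ(μ-λ))
Wq = 6.2/(11.2 × (11.2-6.2))
Wq = 6.2/(11.2 × 5.00)
Wq = 0.1107 minutes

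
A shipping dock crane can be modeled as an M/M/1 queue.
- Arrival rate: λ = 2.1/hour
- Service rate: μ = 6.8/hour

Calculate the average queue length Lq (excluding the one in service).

ρ = λ/μ = 2.1/6.8 = 0.3088
For M/M/1: Lq = λ²/(μ(μ-λ))
Lq = 4.41/(6.8 × 4.70)
Lq = 0.1380 containers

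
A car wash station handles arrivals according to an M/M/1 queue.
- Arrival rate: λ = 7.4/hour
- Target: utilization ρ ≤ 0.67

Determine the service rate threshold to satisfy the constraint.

ρ = λ/μ, so μ = λ/ρ
μ ≥ 7.4/0.67 = 11.0448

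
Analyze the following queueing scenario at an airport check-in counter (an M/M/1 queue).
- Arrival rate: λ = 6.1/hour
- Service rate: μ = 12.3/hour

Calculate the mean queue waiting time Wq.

First, compute utilization: ρ = λ/μ = 6.1/12.3 = 0.4959
For M/M/1: Wq = λ/(μ(μ-λ))
Wq = 6.1/(12.3 × (12.3-6.1))
Wq = 6.1/(12.3 × 6.20)
Wq = 0.07999 hours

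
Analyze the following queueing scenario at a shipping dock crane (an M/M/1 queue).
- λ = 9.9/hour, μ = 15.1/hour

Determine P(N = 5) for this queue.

ρ = λ/μ = 9.9/15.1 = 0.65563
P(n) = (1-ρ)ρⁿ
P(5) = (1-0.65563) × 0.65563^5
P(5) = 0.34437 × 0.12114
P(5) = 0.04172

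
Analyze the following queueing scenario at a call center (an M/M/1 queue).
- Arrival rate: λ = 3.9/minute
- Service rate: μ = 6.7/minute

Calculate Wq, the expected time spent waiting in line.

First, compute utilization: ρ = λ/μ = 3.9/6.7 = 0.5821
For M/M/1: Wq = λ/(μ(μ-λ))
Wq = 3.9/(6.7 × (6.7-3.9))
Wq = 3.9/(6.7 × 2.80)
Wq = 0.2079 minutes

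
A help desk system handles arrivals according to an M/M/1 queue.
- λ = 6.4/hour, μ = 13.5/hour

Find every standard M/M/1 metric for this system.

Step 1: ρ = λ/μ = 6.4/13.5 = 0.4741
Step 2: L = λ/(μ-λ) = 6.4/7.10 = 0.9014
Step 3: Lq = λ²/(μ(μ-λ)) = 40.96/(13.5×7.10) = 0.4273
Step 4: W = 1/(μ-λ) = 1/7.10 = 0.14085
Step 5: Wq = λ/(μ(μ-λ)) = 6.4/(13.5×7.10) = 0.06677
Step 6: P(0) = 1-ρ = 0.5259
Verify: L = λW = 6.4×0.14085 = 0.9014 ✔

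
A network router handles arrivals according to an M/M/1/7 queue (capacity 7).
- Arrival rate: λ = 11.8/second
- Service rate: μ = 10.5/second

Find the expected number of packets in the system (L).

ρ = λ/μ = 11.8/10.5 = 1.1238
P₀ = (1-ρ)/(1-ρ^(K+1)) = (1-1.1238)/(1-1.1238^8) = -0.1238/-1.5440 = 0.08018
P_K = P₀×ρ^K = 0.08018 × 1.1238^7 = 0.08018 × 2.2637 = 0.1815
L = ρ[1 - (K+1)ρ^K + Kρ^(K+1)] / [(1-ρ)(1-ρ^(K+1))]
L = 1.1238 × (1 - 8×2.263723 + 7×2.543971) / ((1 - 1.1238) × (1 - 2.543971)) = 4.1039 packets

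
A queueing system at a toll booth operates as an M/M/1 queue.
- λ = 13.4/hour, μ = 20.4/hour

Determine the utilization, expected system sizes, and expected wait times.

Step 1: ρ = λ/μ = 13.4/20.4 = 0.6569
Step 2: L = λ/(μ-λ) = 13.4/7.00 = 1.9143
Step 3: Lq = λ²/(μ(μ-λ)) = 179.56/(20.4×7.00) = 1.2574
Step 4: W = 1/(μ-λ) = 1/7.00 = 0.14286
Step 5: Wq = λ/(μ(μ-λ)) = 13.4/(20.4×7.00) = 0.09384
Step 6: P(0) = 1-ρ = 0.3431
Verify: L = λW = 13.4×0.14286 = 1.9143 ✔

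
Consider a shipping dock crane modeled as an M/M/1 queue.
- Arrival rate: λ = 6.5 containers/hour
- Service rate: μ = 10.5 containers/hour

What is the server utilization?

Server utilization: ρ = λ/μ
ρ = 6.5/10.5 = 0.6190
The server is busy 61.90% of the time.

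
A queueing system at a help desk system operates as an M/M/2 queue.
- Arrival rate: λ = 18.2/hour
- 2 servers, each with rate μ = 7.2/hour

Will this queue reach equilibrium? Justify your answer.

Stability requires ρ = λ/(cμ) < 1
ρ = 18.2/(2 × 7.2) = 18.2/14.40 = 1.2639
Since 1.2639 ≥ 1, the system is UNSTABLE.
Need c > λ/μ = 18.2/7.2 = 2.53.
Minimum servers needed: c = 3.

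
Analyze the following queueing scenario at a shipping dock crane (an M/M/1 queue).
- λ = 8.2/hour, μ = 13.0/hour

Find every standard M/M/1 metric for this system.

Step 1: ρ = λ/μ = 8.2/13.0 = 0.6308
Step 2: L = λ/(μ-λ) = 8.2/4.80 = 1.7083
Step 3: Lq = λ²/(μ(μ-λ)) = 67.24/(13.0×4.80) = 1.0776
Step 4: W = 1/(μ-λ) = 1/4.80 = 0.20833
Step 5: Wq = λ/(μ(μ-λ)) = 8.2/(13.0×4.80) = 0.1314
Step 6: P(0) = 1-ρ = 0.3692
Verify: L = λW = 8.2×0.20833 = 1.7083 ✔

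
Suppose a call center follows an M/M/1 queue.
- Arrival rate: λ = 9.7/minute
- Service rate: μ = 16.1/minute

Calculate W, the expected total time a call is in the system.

First, compute utilization: ρ = λ/μ = 9.7/16.1 = 0.6025
For M/M/1: W = 1/(μ-λ)
W = 1/(16.1-9.7) = 1/6.40
W = 0.1562 minutes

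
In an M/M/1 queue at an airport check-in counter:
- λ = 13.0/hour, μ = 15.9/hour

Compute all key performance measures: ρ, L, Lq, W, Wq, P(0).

Step 1: ρ = λ/μ = 13.0/15.9 = 0.8176
Step 2: L = λ/(μ-λ) = 13.0/2.90 = 4.4828
Step 3: Lq = λ²/(μ(μ-λ)) = 169.00/(15.9×2.90) = 3.6651
Step 4: W = 1/(μ-λ) = 1/2.90 = 0.34483
Step 5: Wq = λ/(μ(μ-λ)) = 13.0/(15.9×2.90) = 0.2819
Step 6: P(0) = 1-ρ = 0.1824
Verify: L = λW = 13.0×0.34483 = 4.4828 ✔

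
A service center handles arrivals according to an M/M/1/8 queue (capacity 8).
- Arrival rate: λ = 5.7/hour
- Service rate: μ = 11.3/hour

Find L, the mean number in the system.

ρ = λ/μ = 5.7/11.3 = 0.504425
P₀ = (1-ρ)/(1-ρ^(K+1)) = (1-0.504425)/(1-0.504425^9) = 0.4956/0.9979 = 0.4966
P_K = P₀×ρ^K = 0.4966 × 0.504425^8 = 0.4966 × 0.004192 = 0.002082
L = ρ[1 - (K+1)ρ^K + Kρ^(K+1)] / [(1-ρ)(1-ρ^(K+1))]
L = 0.504425 × (1 - 9×0.004192 + 8×0.002114) / ((1 - 0.504425) × (1 - 0.002114)) = 0.9988 customers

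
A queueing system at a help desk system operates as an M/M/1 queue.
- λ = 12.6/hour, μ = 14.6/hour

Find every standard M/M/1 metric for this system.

Step 1: ρ = λ/μ = 12.6/14.6 = 0.8630
Step 2: L = λ/(μ-λ) = 12.6/2.00 = 6.3000
Step 3: Lq = λ²/(μ(μ-λ)) = 158.76/(14.6×2.00) = 5.4370
Step 4: W = 1/(μ-λ) = 1/2.00 = 0.5000
Step 5: Wq = λ/(μ(μ-λ)) = 12.6/(14.6×2.00) = 0.4315
Step 6: P(0) = 1-ρ = 0.1370
Verify: L = λW = 12.6×0.5000 = 6.3000 ✔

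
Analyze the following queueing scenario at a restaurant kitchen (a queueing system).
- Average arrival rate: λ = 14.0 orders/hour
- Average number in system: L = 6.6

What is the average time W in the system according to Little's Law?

Little's Law: L = λW, so W = L/λ
W = 6.6/14.0 = 0.4714 hours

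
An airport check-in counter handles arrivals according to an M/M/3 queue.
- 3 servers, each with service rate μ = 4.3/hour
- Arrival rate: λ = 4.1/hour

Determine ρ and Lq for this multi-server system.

Traffic intensity: ρ = λ/(cμ) = 4.1/(3×4.3) = 0.3178
Since ρ = 0.3178 < 1, system is stable.
Offered load a = λ/μ = cρ = 4.1/4.3 = 0.9535
P₀ = [ Σₙ₌₀^2 aⁿ/n! + a^3/(3!(1-ρ)) ]⁻¹
Σ = a^0/0! + a^1/1! + a^2/2! = 1.0000 + 0.9535 + 0.4546 = 2.4081
a^3/(3!(1-ρ)) = 0.8669/(6 × 0.6822) = 0.2118
P₀ = 1/(2.4081 + 0.2118) = 0.3817
Lq = P₀·a^3·ρ / (3!(1-ρ)²) = 0.3817 × 0.8669 × 0.3178 / (6 × 0.4654) = 0.03766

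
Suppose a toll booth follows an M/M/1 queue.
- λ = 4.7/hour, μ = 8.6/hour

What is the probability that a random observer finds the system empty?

ρ = λ/μ = 4.7/8.6 = 0.5465
P(0) = 1 - ρ = 1 - 0.5465 = 0.4535
The server is idle 45.35% of the time.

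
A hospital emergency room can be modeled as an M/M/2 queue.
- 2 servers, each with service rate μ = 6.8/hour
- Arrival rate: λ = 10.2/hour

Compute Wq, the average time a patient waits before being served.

Traffic intensity: ρ = λ/(cμ) = 10.2/(2×6.8) = 0.7500
Since ρ = 0.7500 < 1, system is stable.
Offered load a = λ/μ = cρ = 10.2/6.8 = 1.5000
P₀ = [ Σₙ₌₀^1 aⁿ/n! + a^2/(2!(1-ρ)) ]⁻¹
Σ = a^0/0! + a^1/1! = 1.0000 + 1.5000 = 2.5000
a^2/(2!(1-ρ)) = 2.2500/(2 × 0.2500) = 4.5000
P₀ = 1/(2.5000 + 4.5000) = 0.1429
Lq = P₀·a^2·ρ / (2!(1-ρ)²) = 0.14286 × 2.2500 × 0.75000 / (2 × 0.062500) = 1.9286
Wq = Lq/λ = 1.9286/10.2 = 0.1891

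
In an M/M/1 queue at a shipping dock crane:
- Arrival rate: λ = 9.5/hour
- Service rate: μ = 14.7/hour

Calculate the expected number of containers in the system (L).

ρ = λ/μ = 9.5/14.7 = 0.6463
For M/M/1: L = λ/(μ-λ)
L = 9.5/(14.7-9.5) = 9.5/5.20
L = 1.8269 containers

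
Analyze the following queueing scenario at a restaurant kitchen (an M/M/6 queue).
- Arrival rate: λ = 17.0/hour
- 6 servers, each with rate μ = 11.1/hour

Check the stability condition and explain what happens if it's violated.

Stability requires ρ = λ/(cμ) < 1
ρ = 17.0/(6 × 11.1) = 17.0/66.60 = 0.2553
Since 0.2553 < 1, the system is STABLE.
The servers are busy 25.53% of the time.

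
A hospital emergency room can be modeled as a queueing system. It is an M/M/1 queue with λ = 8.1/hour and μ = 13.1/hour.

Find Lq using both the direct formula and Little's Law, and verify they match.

Method 1 (direct): Lq = λ²/(μ(μ-λ)) = 65.61/(13.1 × 5.00) = 1.0017

Method 2 (Little's Law):
W = 1/(μ-λ) = 1/5.00 = 0.20000
Wq = W - 1/μ = 0.20000 - 0.076336 = 0.123664
Lq = λWq = 8.1 × 0.123664 = 1.0017 ✔ (matches Method 1)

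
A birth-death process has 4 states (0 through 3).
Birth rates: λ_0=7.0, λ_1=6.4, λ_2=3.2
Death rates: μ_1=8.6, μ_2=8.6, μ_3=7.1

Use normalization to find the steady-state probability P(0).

Ratios P(n)/P(0) = (λ₀···λₙ₋₁)/(μ₁···μₙ):
P(1)/P(0) = (7.0)/(8.6) = 0.8140
P(2)/P(0) = (7.0×6.4)/(8.6×8.6) = 0.6057
P(3)/P(0) = (7.0×6.4×3.2)/(8.6×8.6×7.1) = 0.2730

Normalization: ∑ P(n) = 1
P(0) × (1.0000 + 0.8140 + 0.6057 + 0.2730) = 1
P(0) × 2.6927 = 1
P(0) = 1/2.6927 = 0.3714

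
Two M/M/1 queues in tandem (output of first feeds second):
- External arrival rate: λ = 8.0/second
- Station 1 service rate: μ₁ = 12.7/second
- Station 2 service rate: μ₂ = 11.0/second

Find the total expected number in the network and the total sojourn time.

By Jackson's theorem, each station behaves as independent M/M/1.
Station 1: ρ₁ = 8.0/12.7 = 0.6299, L₁ = ρ₁/(1-ρ₁) = λ/(μ₁-λ) = 8.0/4.70 = 1.7021
Station 2: ρ₂ = 8.0/11.0 = 0.7273, L₂ = ρ₂/(1-ρ₂) = λ/(μ₂-λ) = 8.0/3.00 = 2.6667
Total: L = L₁ + L₂ = 1.7021 + 2.6667 = 4.3688
W = L/λ = 4.3688/8.0 = 0.5461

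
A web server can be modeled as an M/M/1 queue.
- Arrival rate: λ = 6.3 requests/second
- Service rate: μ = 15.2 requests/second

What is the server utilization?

Server utilization: ρ = λ/μ
ρ = 6.3/15.2 = 0.4145
The server is busy 41.45% of the time.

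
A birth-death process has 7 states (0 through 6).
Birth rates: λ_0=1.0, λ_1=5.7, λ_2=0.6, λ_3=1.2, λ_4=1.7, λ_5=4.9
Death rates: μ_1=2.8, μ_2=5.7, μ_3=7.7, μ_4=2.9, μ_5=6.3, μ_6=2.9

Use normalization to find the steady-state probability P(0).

Ratios P(n)/P(0) = (λ₀···λₙ₋₁)/(μ₁···μₙ):
P(1)/P(0) = (1.0)/(2.8) = 0.35714
P(2)/P(0) = (1.0×5.7)/(2.8×5.7) = 0.35714
P(3)/P(0) = (1.0×5.7×0.6)/(2.8×5.7×7.7) = 0.027829
P(4)/P(0) = (1.0×5.7×0.6×1.2)/(2.8×5.7×7.7×2.9) = 0.011516
P(5)/P(0) = (1.0×5.7×0.6×1.2×1.7)/(2.8×5.7×7.7×2.9×6.3) = 0.0031074
P(6)/P(0) = (1.0×5.7×0.6×1.2×1.7×4.9)/(2.8×5.7×7.7×2.9×6.3×2.9) = 0.0052504

Normalization: ∑ P(n) = 1
P(0) × (1.0000 + 0.35714 + 0.35714 + 0.027829 + 0.011516 + 0.0031074 + 0.0052504) = 1
P(0) × 1.7620 = 1
P(0) = 1/1.7620 = 0.5675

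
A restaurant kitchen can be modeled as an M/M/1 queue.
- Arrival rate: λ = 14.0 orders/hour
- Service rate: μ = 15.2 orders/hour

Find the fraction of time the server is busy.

Server utilization: ρ = λ/μ
ρ = 14.0/15.2 = 0.9211
The server is busy 92.11% of the time.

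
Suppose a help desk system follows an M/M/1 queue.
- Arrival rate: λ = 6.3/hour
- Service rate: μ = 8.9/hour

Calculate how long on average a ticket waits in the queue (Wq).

First, compute utilization: ρ = λ/μ = 6.3/8.9 = 0.7079
For M/M/1: Wq = λ/(μ(μ-λ))
Wq = 6.3/(8.9 × (8.9-6.3))
Wq = 6.3/(8.9 × 2.60)
Wq = 0.2723 hours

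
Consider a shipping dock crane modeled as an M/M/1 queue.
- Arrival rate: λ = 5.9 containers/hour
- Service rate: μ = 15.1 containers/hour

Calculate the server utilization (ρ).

Server utilization: ρ = λ/μ
ρ = 5.9/15.1 = 0.3907
The server is busy 39.07% of the time.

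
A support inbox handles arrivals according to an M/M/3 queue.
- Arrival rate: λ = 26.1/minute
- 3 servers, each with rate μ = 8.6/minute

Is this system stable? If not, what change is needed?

Stability requires ρ = λ/(cμ) < 1
ρ = 26.1/(3 × 8.6) = 26.1/25.80 = 1.0116
Since 1.0116 ≥ 1, the system is UNSTABLE.
Need c > λ/μ = 26.1/8.6 = 3.03.
Minimum servers needed: c = 4.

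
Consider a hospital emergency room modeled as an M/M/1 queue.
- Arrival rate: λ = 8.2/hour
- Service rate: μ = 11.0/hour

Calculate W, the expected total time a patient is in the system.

First, compute utilization: ρ = λ/μ = 8.2/11.0 = 0.7455
For M/M/1: W = 1/(μ-λ)
W = 1/(11.0-8.2) = 1/2.80
W = 0.3571 hours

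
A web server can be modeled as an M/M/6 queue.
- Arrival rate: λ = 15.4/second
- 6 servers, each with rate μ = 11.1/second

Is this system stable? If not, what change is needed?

Stability requires ρ = λ/(cμ) < 1
ρ = 15.4/(6 × 11.1) = 15.4/66.60 = 0.2312
Since 0.2312 < 1, the system is STABLE.
The servers are busy 23.12% of the time.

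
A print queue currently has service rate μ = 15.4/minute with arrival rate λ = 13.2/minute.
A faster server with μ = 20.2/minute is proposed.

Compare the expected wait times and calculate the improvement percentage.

System 1: ρ₁ = 13.2/15.4 = 0.8571, W₁ = 1/(15.4-13.2) = 0.45455
System 2: ρ₂ = 13.2/20.2 = 0.6535, W₂ = 1/(20.2-13.2) = 0.14286
Improvement: (W₁-W₂)/W₁ = (0.45455-0.14286)/0.45455 = 68.57%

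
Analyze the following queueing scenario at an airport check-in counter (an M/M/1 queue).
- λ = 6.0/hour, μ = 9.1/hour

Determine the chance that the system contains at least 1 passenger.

ρ = λ/μ = 6.0/9.1 = 0.6593
P(N ≥ n) = ρⁿ
P(N ≥ 1) = 0.6593^1
P(N ≥ 1) = 0.6593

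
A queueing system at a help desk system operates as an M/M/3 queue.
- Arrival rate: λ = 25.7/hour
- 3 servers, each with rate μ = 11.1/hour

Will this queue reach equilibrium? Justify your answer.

Stability requires ρ = λ/(cμ) < 1
ρ = 25.7/(3 × 11.1) = 25.7/33.30 = 0.7718
Since 0.7718 < 1, the system is STABLE.
The servers are busy 77.18% of the time.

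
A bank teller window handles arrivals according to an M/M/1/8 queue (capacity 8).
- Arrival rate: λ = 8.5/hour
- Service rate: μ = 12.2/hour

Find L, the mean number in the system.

ρ = λ/μ = 8.5/12.2 = 0.69672
P₀ = (1-ρ)/(1-ρ^(K+1)) = (1-0.69672)/(1-0.69672^9) = 0.3033/0.9613 = 0.3155
P_K = P₀×ρ^K = 0.3155 × 0.69672^8 = 0.3155 × 0.05552 = 0.01752
L = ρ[1 - (K+1)ρ^K + Kρ^(K+1)] / [(1-ρ)(1-ρ^(K+1))]
L = 0.69672 × (1 - 9×0.05552 + 8×0.03868) / ((1 - 0.69672) × (1 - 0.03868)) = 1.9351 transactions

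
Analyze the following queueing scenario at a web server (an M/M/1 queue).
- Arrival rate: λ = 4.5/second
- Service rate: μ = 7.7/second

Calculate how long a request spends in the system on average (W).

First, compute utilization: ρ = λ/μ = 4.5/7.7 = 0.5844
For M/M/1: W = 1/(μ-λ)
W = 1/(7.7-4.5) = 1/3.20
W = 0.3125 seconds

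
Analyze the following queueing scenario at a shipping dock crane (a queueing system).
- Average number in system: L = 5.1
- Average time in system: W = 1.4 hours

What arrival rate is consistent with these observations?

Little's Law: L = λW, so λ = L/W
λ = 5.1/1.4 = 3.6429 containers/hour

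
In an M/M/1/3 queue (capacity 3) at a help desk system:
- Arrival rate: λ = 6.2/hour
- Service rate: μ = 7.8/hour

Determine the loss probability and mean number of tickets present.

ρ = λ/μ = 6.2/7.8 = 0.79487
P₀ = (1-ρ)/(1-ρ^(K+1)) = (1-0.79487)/(1-0.79487^4) = 0.2051/0.6008 = 0.3414
P_K = P₀×ρ^K = 0.3414 × 0.79487^3 = 0.3414 × 0.5022 = 0.1715
Blocking probability P_3 = 0.1715 (17.15%)
L = ρ[1 - (K+1)ρ^K + Kρ^(K+1)] / [(1-ρ)(1-ρ^(K+1))]
L = 0.79487 × (1 - 4×0.50221 + 3×0.39919) / ((1 - 0.79487) × (1 - 0.39919)) = 1.2172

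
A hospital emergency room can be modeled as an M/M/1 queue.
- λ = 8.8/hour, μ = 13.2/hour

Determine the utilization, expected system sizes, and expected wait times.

Step 1: ρ = λ/μ = 8.8/13.2 = 0.6667
Step 2: L = λ/(μ-λ) = 8.8/4.40 = 2.0000
Step 3: Lq = λ²/(μ(μ-λ)) = 77.44/(13.2×4.40) = 1.3333
Step 4: W = 1/(μ-λ) = 1/4.40 = 0.22727
Step 5: Wq = λ/(μ(μ-λ)) = 8.8/(13.2×4.40) = 0.1515
Step 6: P(0) = 1-ρ = 0.3333
Verify: L = λW = 8.8×0.22727 = 2.0000 ✔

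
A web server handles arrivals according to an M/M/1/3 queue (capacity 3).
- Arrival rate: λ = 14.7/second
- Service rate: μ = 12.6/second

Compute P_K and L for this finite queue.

ρ = λ/μ = 14.7/12.6 = 1.1667
P₀ = (1-ρ)/(1-ρ^(K+1)) = (1-1.1667)/(1-1.1667^4) = -0.1667/-0.8528 = 0.1955
P_K = P₀×ρ^K = 0.19547 × 1.1667^3 = 0.19547 × 1.5881 = 0.3104
Blocking probability P_3 = 0.3104 (31.04%)
L = ρ[1 - (K+1)ρ^K + Kρ^(K+1)] / [(1-ρ)(1-ρ^(K+1))]
L = 1.1667 × (1 - 4×1.588099 + 3×1.852835) / ((1 - 1.1667) × (1 - 1.852835)) = 1.6914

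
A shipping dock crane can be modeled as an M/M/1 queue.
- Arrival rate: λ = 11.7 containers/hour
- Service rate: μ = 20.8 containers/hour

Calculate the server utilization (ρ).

Server utilization: ρ = λ/μ
ρ = 11.7/20.8 = 0.5625
The server is busy 56.25% of the time.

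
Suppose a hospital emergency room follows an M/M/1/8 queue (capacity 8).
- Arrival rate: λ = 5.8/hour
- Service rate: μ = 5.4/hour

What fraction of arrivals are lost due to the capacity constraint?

ρ = λ/μ = 5.8/5.4 = 1.07407
P₀ = (1-ρ)/(1-ρ^(K+1)) = (1-1.07407)/(1-1.07407^9) = -0.07407/-0.9024 = 0.08208
P_K = P₀×ρ^K = 0.08208 × 1.07407^8 = 0.08208 × 1.7712 = 0.1454
Blocking probability = 14.54%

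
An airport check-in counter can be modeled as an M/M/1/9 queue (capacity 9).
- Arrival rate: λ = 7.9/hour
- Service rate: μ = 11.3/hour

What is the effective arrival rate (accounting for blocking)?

ρ = λ/μ = 7.9/11.3 = 0.69912
P₀ = (1-ρ)/(1-ρ^(K+1)) = (1-0.69912)/(1-0.69912^10) = 0.3009/0.9721 = 0.3095
P_K = P₀×ρ^K = 0.3095 × 0.69912^9 = 0.3095 × 0.03990 = 0.01235
λ_eff = λ(1-P_K) = 7.9 × (1 - 0.01235) = 7.9 × 0.98765 = 7.8024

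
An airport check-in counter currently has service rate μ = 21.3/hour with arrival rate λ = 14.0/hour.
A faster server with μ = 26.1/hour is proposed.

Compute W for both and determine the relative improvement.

System 1: ρ₁ = 14.0/21.3 = 0.6573, W₁ = 1/(21.3-14.0) = 0.13699
System 2: ρ₂ = 14.0/26.1 = 0.5364, W₂ = 1/(26.1-14.0) = 0.082645
Improvement: (W₁-W₂)/W₁ = (0.13699-0.082645)/0.13699 = 39.67%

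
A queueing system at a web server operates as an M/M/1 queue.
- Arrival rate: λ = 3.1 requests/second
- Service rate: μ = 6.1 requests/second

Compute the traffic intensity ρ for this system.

Server utilization: ρ = λ/μ
ρ = 3.1/6.1 = 0.5082
The server is busy 50.82% of the time.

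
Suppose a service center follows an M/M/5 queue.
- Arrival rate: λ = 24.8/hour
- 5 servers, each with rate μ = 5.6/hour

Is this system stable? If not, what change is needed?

Stability requires ρ = λ/(cμ) < 1
ρ = 24.8/(5 × 5.6) = 24.8/28.00 = 0.8857
Since 0.8857 < 1, the system is STABLE.
The servers are busy 88.57% of the time.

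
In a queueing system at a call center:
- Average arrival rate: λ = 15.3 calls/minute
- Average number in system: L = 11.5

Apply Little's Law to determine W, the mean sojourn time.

Little's Law: L = λW, so W = L/λ
W = 11.5/15.3 = 0.7516 minutes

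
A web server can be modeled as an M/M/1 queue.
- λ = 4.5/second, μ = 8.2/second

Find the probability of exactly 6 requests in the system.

ρ = λ/μ = 4.5/8.2 = 0.54878
P(n) = (1-ρ)ρⁿ
P(6) = (1-0.54878) × 0.54878^6
P(6) = 0.4512 × 0.02731
P(6) = 0.01232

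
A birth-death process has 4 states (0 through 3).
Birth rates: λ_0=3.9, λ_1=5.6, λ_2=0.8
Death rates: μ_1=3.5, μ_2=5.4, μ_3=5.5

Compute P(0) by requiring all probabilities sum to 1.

Ratios P(n)/P(0) = (λ₀···λₙ₋₁)/(μ₁···μₙ):
P(1)/P(0) = (3.9)/(3.5) = 1.11429
P(2)/P(0) = (3.9×5.6)/(3.5×5.4) = 1.15556
P(3)/P(0) = (3.9×5.6×0.8)/(3.5×5.4×5.5) = 0.168081

Normalization: ∑ P(n) = 1
P(0) × (1.00000 + 1.11429 + 1.15556 + 0.168081) = 1
P(0) × 3.4379 = 1
P(0) = 1/3.4379 = 0.2909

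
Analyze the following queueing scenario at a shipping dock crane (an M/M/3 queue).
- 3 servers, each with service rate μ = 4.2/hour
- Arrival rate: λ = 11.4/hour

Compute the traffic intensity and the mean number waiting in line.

Traffic intensity: ρ = λ/(cμ) = 11.4/(3×4.2) = 0.9048
Since ρ = 0.9048 < 1, system is stable.
Offered load a = λ/μ = cρ = 11.4/4.2 = 2.7143
P₀ = [ Σₙ₌₀^2 aⁿ/n! + a^3/(3!(1-ρ)) ]⁻¹
Σ = a^0/0! + a^1/1! + a^2/2! = 1.0000 + 2.7143 + 3.6837 = 7.3980
a^3/(3!(1-ρ)) = 19.9971/(6 × 0.0952381) = 34.9949
P₀ = 1/(7.3980 + 34.9949) = 0.02359
Lq = P₀·a^3·ρ / (3!(1-ρ)²) = 0.023589 × 19.9971 × 0.90476 / (6 × 0.0090703) = 7.8422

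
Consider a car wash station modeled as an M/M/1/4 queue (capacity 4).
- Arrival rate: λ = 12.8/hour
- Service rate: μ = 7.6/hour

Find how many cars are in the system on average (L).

ρ = λ/μ = 12.8/7.6 = 1.6842
P₀ = (1-ρ)/(1-ρ^(K+1)) = (1-1.6842)/(1-1.6842^5) = -0.6842/-12.5509 = 0.05451
P_K = P₀×ρ^K = 0.05451 × 1.6842^4 = 0.05451 × 8.0459 = 0.4386
L = ρ[1 - (K+1)ρ^K + Kρ^(K+1)] / [(1-ρ)(1-ρ^(K+1))]
L = 1.6842 × (1 - 5×8.0459 + 4×13.5509) / ((1 - 1.6842) × (1 - 13.5509)) = 2.9368 cars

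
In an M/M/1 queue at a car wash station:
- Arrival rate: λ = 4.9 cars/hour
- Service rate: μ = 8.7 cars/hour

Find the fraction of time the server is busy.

Server utilization: ρ = λ/μ
ρ = 4.9/8.7 = 0.5632
The server is busy 56.32% of the time.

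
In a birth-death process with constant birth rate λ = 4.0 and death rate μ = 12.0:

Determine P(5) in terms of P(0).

For constant rates: P(n)/P(0) = (λ/μ)^n
P(5)/P(0) = (4.0/12.0)^5 = 0.33333^5 = 0.004115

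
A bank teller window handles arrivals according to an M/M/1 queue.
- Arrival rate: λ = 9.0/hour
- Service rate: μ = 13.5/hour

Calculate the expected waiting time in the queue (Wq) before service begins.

First, compute utilization: ρ = λ/μ = 9.0/13.5 = 0.6667
For M/M/1: Wq = λ/(μ(μ-λ))
Wq = 9.0/(13.5 × (13.5-9.0))
Wq = 9.0/(13.5 × 4.50)
Wq = 0.1481 hours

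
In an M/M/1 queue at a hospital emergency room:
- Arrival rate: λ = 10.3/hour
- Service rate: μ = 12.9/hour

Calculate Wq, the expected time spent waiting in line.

First, compute utilization: ρ = λ/μ = 10.3/12.9 = 0.7984
For M/M/1: Wq = λ/(μ(μ-λ))
Wq = 10.3/(12.9 × (12.9-10.3))
Wq = 10.3/(12.9 × 2.60)
Wq = 0.3071 hours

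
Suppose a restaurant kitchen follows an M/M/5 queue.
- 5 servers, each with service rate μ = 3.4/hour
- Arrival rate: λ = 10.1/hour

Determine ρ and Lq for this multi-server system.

Traffic intensity: ρ = λ/(cμ) = 10.1/(5×3.4) = 0.5941
Since ρ = 0.5941 < 1, system is stable.
Offered load a = λ/μ = cρ = 10.1/3.4 = 2.9706
P₀ = [ Σₙ₌₀^4 aⁿ/n! + a^5/(5!(1-ρ)) ]⁻¹
Σ = a^0/0! + a^1/1! + a^2/2! + a^3/3! + a^4/4! = 1.0000 + 2.9706 + 4.4122 + 4.3689 + 3.2446 = 15.9963
a^5/(5!(1-ρ)) = 231.3195/(120 × 0.40588) = 4.7493
P₀ = 1/(15.9963 + 4.7493) = 0.04820
Lq = P₀·a^5·ρ / (5!(1-ρ)²) = 0.048203 × 231.3195 × 0.59412 / (120 × 0.16474) = 0.3351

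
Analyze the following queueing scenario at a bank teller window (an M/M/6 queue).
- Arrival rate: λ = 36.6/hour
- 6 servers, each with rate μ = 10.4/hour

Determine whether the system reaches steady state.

Stability requires ρ = λ/(cμ) < 1
ρ = 36.6/(6 × 10.4) = 36.6/62.40 = 0.5865
Since 0.5865 < 1, the system is STABLE.
The servers are busy 58.65% of the time.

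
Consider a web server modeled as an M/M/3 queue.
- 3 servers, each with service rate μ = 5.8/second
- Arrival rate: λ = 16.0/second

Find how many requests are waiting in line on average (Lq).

Traffic intensity: ρ = λ/(cμ) = 16.0/(3×5.8) = 0.9195
Since ρ = 0.9195 < 1, system is stable.
Offered load a = λ/μ = cρ = 16.0/5.8 = 2.7586
P₀ = [ Σₙ₌₀^2 aⁿ/n! + a^3/(3!(1-ρ)) ]⁻¹
Σ = a^0/0! + a^1/1! + a^2/2! = 1.0000 + 2.7586 + 3.8050 = 7.5636
a^3/(3!(1-ρ)) = 20.9931/(6 × 0.08046) = 43.4856
P₀ = 1/(7.5636 + 43.4856) = 0.01959
Lq = P₀·a^3·ρ / (3!(1-ρ)²) = 0.019589 × 20.9931 × 0.91954 / (6 × 0.0064738) = 9.7353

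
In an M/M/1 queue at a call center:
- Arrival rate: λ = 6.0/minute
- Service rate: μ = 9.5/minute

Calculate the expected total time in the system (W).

First, compute utilization: ρ = λ/μ = 6.0/9.5 = 0.6316
For M/M/1: W = 1/(μ-λ)
W = 1/(9.5-6.0) = 1/3.50
W = 0.2857 minutes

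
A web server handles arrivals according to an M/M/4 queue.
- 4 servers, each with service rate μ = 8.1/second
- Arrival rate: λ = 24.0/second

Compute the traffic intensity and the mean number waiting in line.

Traffic intensity: ρ = λ/(cμ) = 24.0/(4×8.1) = 0.7407
Since ρ = 0.7407 < 1, system is stable.
Offered load a = λ/μ = cρ = 24.0/8.1 = 2.9630
P₀ = [ Σₙ₌₀^3 aⁿ/n! + a^4/(4!(1-ρ)) ]⁻¹
Σ = a^0/0! + a^1/1! + a^2/2! + a^3/3! = 1.00000 + 2.96296 + 4.38957 + 4.33538 = 12.6879
a^4/(4!(1-ρ)) = 77.0735/(24 × 0.25926) = 12.3868
P₀ = 1/(12.6879 + 12.3868) = 0.03988
Lq = P₀·a^4·ρ / (4!(1-ρ)²) = 0.039881 × 77.0735 × 0.74074 / (24 × 0.067215) = 1.4114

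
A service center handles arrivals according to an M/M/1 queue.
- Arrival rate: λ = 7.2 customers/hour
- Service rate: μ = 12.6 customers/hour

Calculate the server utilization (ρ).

Server utilization: ρ = λ/μ
ρ = 7.2/12.6 = 0.5714
The server is busy 57.14% of the time.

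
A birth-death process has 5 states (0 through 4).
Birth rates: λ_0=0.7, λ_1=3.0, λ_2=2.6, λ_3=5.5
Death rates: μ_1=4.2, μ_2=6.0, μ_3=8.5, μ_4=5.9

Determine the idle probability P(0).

Ratios P(n)/P(0) = (λ₀···λₙ₋₁)/(μ₁···μₙ):
P(1)/P(0) = (0.7)/(4.2) = 0.166667
P(2)/P(0) = (0.7×3.0)/(4.2×6.0) = 0.0833333
P(3)/P(0) = (0.7×3.0×2.6)/(4.2×6.0×8.5) = 0.0254902
P(4)/P(0) = (0.7×3.0×2.6×5.5)/(4.2×6.0×8.5×5.9) = 0.0237620

Normalization: ∑ P(n) = 1
P(0) × (1.00000 + 0.166667 + 0.0833333 + 0.0254902 + 0.0237620) = 1
P(0) × 1.29925 = 1
P(0) = 1/1.29925 = 0.7697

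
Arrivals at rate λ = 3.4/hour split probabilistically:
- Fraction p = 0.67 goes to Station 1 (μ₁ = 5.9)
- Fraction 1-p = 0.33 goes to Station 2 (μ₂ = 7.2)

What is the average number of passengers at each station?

Effective rates: λ₁ = 3.4×0.67 = 2.278, λ₂ = 3.4×0.33 = 1.122
Station 1: ρ₁ = 2.278/5.9 = 0.3861, L₁ = ρ₁/(1-ρ₁) = 0.3861/(1-0.3861) = 0.6289
Station 2: ρ₂ = 1.122/7.2 = 0.1558, L₂ = ρ₂/(1-ρ₂) = 0.1558/(1-0.1558) = 0.1846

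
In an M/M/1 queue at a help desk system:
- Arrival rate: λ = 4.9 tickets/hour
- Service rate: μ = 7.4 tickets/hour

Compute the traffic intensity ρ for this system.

Server utilization: ρ = λ/μ
ρ = 4.9/7.4 = 0.6622
The server is busy 66.22% of the time.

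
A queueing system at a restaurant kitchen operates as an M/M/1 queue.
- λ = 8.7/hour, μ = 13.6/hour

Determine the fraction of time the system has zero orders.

ρ = λ/μ = 8.7/13.6 = 0.6397
P(0) = 1 - ρ = 1 - 0.6397 = 0.3603
The server is idle 36.03% of the time.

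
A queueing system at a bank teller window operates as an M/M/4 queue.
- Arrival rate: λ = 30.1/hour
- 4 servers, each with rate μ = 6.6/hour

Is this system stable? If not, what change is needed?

Stability requires ρ = λ/(cμ) < 1
ρ = 30.1/(4 × 6.6) = 30.1/26.40 = 1.1402
Since 1.1402 ≥ 1, the system is UNSTABLE.
Need c > λ/μ = 30.1/6.6 = 4.56.
Minimum servers needed: c = 5.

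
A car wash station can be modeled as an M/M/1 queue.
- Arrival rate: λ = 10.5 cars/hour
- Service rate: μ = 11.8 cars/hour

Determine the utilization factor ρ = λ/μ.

Server utilization: ρ = λ/μ
ρ = 10.5/11.8 = 0.8898
The server is busy 88.98% of the time.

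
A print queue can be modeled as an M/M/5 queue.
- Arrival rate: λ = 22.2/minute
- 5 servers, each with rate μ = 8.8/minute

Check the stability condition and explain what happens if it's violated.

Stability requires ρ = λ/(cμ) < 1
ρ = 22.2/(5 × 8.8) = 22.2/44.00 = 0.5045
Since 0.5045 < 1, the system is STABLE.
The servers are busy 50.45% of the time.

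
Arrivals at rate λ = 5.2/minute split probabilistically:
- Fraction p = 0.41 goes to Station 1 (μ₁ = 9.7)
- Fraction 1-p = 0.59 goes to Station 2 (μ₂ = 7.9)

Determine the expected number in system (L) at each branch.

Effective rates: λ₁ = 5.2×0.41 = 2.132, λ₂ = 5.2×0.59 = 3.068
Station 1: ρ₁ = 2.132/9.7 = 0.2198, L₁ = ρ₁/(1-ρ₁) = 0.2198/(1-0.2198) = 0.2817
Station 2: ρ₂ = 3.068/7.9 = 0.38835, L₂ = ρ₂/(1-ρ₂) = 0.38835/(1-0.38835) = 0.6349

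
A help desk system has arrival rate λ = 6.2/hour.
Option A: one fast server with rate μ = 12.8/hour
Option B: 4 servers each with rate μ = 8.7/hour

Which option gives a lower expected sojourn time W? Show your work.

Option A: single server μ = 12.8 (M/M/1)
  ρ_A = 6.2/12.8 = 0.4844
  W_A = 1/(μ-λ) = 1/(12.8-6.2) = 1/6.60 = 0.1515

Option B: 4 servers μ = 8.7 (M/M/4)
  ρ_B = λ/(cμ) = 6.2/(4×8.7) = 0.1782
  Offered load a = λ/μ = cρ = 6.2/8.7 = 0.7126
  P₀ = [ Σₙ₌₀^3 aⁿ/n! + a^4/(4!(1-ρ)) ]⁻¹
  Σ = a^0/0! + a^1/1! + a^2/2! + a^3/3! = 1.0000 + 0.71264 + 0.25393 + 0.060321 = 2.0269
  a^4/(4!(1-ρ)) = 0.2579/(24 × 0.8218) = 0.01308
  P₀ = 1/(2.0269 + 0.01308) = 0.4902
  Lq = P₀·a^4·ρ / (4!(1-ρ)²) = 0.4902 × 0.2579 × 0.1782 / (24 × 0.6754) = 0.001390
  Wq_B = Lq/λ = 0.0013896/6.2 = 0.00022413
  W_B = Wq_B + 1/μ = 0.00022413 + 0.11494 = 0.1152

Since W_B = 0.1152 < W_A = 0.1515, Option B (multiple servers) has the shorter time in system.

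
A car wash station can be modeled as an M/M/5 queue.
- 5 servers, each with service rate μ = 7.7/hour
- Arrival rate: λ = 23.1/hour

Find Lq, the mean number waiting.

Traffic intensity: ρ = λ/(cμ) = 23.1/(5×7.7) = 0.6000
Since ρ = 0.6000 < 1, system is stable.
Offered load a = λ/μ = cρ = 23.1/7.7 = 3.0000
P₀ = [ Σₙ₌₀^4 aⁿ/n! + a^5/(5!(1-ρ)) ]⁻¹
Σ = a^0/0! + a^1/1! + a^2/2! + a^3/3! + a^4/4! = 1.0000 + 3.0000 + 4.5000 + 4.5000 + 3.3750 = 16.3750
a^5/(5!(1-ρ)) = 243.0000/(120 × 0.4000) = 5.0625
P₀ = 1/(16.3750 + 5.0625) = 0.04665
Lq = P₀·a^5·ρ / (5!(1-ρ)²) = 0.04665 × 243.0000 × 0.6000 / (120 × 0.1600) = 0.3542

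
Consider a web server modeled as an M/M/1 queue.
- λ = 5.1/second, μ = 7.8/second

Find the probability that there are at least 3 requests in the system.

ρ = λ/μ = 5.1/7.8 = 0.6538
P(N ≥ n) = ρⁿ
P(N ≥ 3) = 0.6538^3
P(N ≥ 3) = 0.2795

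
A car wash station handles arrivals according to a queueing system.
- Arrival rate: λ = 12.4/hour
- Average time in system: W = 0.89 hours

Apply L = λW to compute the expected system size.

Little's Law: L = λW
L = 12.4 × 0.89 = 11.0360 cars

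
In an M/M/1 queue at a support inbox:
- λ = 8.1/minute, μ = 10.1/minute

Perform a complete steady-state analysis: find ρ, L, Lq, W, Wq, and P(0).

Step 1: ρ = λ/μ = 8.1/10.1 = 0.8020
Step 2: L = λ/(μ-λ) = 8.1/2.00 = 4.0500
Step 3: Lq = λ²/(μ(μ-λ)) = 65.61/(10.1×2.00) = 3.2480
Step 4: W = 1/(μ-λ) = 1/2.00 = 0.5000
Step 5: Wq = λ/(μ(μ-λ)) = 8.1/(10.1×2.00) = 0.4010
Step 6: P(0) = 1-ρ = 0.1980
Verify: L = λW = 8.1×0.5000 = 4.0500 ✔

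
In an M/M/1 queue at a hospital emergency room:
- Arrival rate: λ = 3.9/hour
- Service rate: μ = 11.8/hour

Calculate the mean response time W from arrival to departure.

First, compute utilization: ρ = λ/μ = 3.9/11.8 = 0.3305
For M/M/1: W = 1/(μ-λ)
W = 1/(11.8-3.9) = 1/7.90
W = 0.1266 hours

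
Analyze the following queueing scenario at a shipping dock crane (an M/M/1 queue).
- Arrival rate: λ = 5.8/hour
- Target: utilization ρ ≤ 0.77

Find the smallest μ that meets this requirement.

ρ = λ/μ, so μ = λ/ρ
μ ≥ 5.8/0.77 = 7.5325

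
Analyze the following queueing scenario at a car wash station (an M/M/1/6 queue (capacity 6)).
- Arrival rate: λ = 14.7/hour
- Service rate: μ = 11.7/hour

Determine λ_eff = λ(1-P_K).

ρ = λ/μ = 14.7/11.7 = 1.2564103
P₀ = (1-ρ)/(1-ρ^(K+1)) = (1-1.2564103)/(1-1.2564103^7) = -0.2564/-3.9422 = 0.06504
P_K = P₀×ρ^K = 0.0650424 × 1.2564103^6 = 0.0650424 × 3.93359 = 0.2559
λ_eff = λ(1-P_K) = 14.7 × (1 - 0.25585) = 14.7 × 0.74415 = 10.9390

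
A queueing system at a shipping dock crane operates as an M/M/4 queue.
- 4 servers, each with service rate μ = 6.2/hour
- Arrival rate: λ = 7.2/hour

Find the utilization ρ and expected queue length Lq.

Traffic intensity: ρ = λ/(cμ) = 7.2/(4×6.2) = 0.2903
Since ρ = 0.2903 < 1, system is stable.
Offered load a = λ/μ = cρ = 7.2/6.2 = 1.1613
P₀ = [ Σₙ₌₀^3 aⁿ/n! + a^4/(4!(1-ρ)) ]⁻¹
Σ = a^0/0! + a^1/1! + a^2/2! + a^3/3! = 1.0000 + 1.1613 + 0.6743 + 0.2610 = 3.0966
a^4/(4!(1-ρ)) = 1.8187/(24 × 0.7097) = 0.1068
P₀ = 1/(3.0966 + 0.1068) = 0.3122
Lq = P₀·a^4·ρ / (4!(1-ρ)²) = 0.3122 × 1.8187 × 0.2903 / (24 × 0.5036) = 0.01364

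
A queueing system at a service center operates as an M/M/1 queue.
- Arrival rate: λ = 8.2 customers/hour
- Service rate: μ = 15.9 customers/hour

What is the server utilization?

Server utilization: ρ = λ/μ
ρ = 8.2/15.9 = 0.5157
The server is busy 51.57% of the time.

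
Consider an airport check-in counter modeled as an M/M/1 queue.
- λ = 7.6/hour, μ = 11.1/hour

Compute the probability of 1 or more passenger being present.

ρ = λ/μ = 7.6/11.1 = 0.6847
P(N ≥ n) = ρⁿ
P(N ≥ 1) = 0.6847^1
P(N ≥ 1) = 0.6847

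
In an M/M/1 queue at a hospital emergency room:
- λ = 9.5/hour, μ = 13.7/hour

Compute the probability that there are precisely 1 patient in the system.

ρ = λ/μ = 9.5/13.7 = 0.6934
P(n) = (1-ρ)ρⁿ
P(1) = (1-0.6934) × 0.6934^1
P(1) = 0.3066 × 0.6934
P(1) = 0.2126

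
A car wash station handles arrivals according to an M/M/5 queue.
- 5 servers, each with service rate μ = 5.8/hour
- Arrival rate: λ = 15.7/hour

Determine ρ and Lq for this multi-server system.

Traffic intensity: ρ = λ/(cμ) = 15.7/(5×5.8) = 0.5414
Since ρ = 0.5414 < 1, system is stable.
Offered load a = λ/μ = cρ = 15.7/5.8 = 2.7069
P₀ = [ Σₙ₌₀^4 aⁿ/n! + a^5/(5!(1-ρ)) ]⁻¹
Σ = a^0/0! + a^1/1! + a^2/2! + a^3/3! + a^4/4! = 1.00000 + 2.70690 + 3.66364 + 3.30570 + 2.23705 = 12.9133
a^5/(5!(1-ρ)) = 145.3310/(120 × 0.45862) = 2.6407
P₀ = 1/(12.9133 + 2.6407) = 0.06429
Lq = P₀·a^5·ρ / (5!(1-ρ)²) = 0.06429 × 145.3310 × 0.5414 / (120 × 0.2103) = 0.2004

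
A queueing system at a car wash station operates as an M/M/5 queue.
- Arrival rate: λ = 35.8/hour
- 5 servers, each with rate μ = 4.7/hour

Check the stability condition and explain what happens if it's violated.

Stability requires ρ = λ/(cμ) < 1
ρ = 35.8/(5 × 4.7) = 35.8/23.50 = 1.5234
Since 1.5234 ≥ 1, the system is UNSTABLE.
Need c > λ/μ = 35.8/4.7 = 7.62.
Minimum servers needed: c = 8.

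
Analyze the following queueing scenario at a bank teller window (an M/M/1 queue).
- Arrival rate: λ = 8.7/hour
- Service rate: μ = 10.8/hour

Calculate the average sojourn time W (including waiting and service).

First, compute utilization: ρ = λ/μ = 8.7/10.8 = 0.8056
For M/M/1: W = 1/(μ-λ)
W = 1/(10.8-8.7) = 1/2.10
W = 0.4762 hours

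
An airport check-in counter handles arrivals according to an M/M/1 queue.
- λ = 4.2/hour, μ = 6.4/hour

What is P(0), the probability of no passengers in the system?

ρ = λ/μ = 4.2/6.4 = 0.6562
P(0) = 1 - ρ = 1 - 0.6562 = 0.3438
The server is idle 34.38% of the time.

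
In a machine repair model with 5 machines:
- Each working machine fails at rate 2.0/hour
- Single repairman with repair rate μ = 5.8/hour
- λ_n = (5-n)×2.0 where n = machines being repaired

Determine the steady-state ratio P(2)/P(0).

P(2)/P(0) = ∏_{i=0}^{2-1} λ_i/μ_{i+1}
= (5-0)×2.0/5.8 × (5-1)×2.0/5.8
= 2.3781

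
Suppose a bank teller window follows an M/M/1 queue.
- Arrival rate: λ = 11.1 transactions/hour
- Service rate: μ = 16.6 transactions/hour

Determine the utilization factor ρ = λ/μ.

Server utilization: ρ = λ/μ
ρ = 11.1/16.6 = 0.6687
The server is busy 66.87% of the time.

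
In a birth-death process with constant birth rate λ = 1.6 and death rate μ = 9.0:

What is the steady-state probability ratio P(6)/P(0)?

For constant rates: P(n)/P(0) = (λ/μ)^n
P(6)/P(0) = (1.6/9.0)^6 = 0.17778^6 = 0.00003157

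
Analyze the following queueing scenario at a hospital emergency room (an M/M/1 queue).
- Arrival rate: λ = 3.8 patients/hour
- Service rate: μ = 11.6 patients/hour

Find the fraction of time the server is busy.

Server utilization: ρ = λ/μ
ρ = 3.8/11.6 = 0.3276
The server is busy 32.76% of the time.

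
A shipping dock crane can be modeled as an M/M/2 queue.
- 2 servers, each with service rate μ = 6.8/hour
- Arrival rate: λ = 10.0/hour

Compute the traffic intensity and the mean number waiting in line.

Traffic intensity: ρ = λ/(cμ) = 10.0/(2×6.8) = 0.7353
Since ρ = 0.7353 < 1, system is stable.
Offered load a = λ/μ = cρ = 10.0/6.8 = 1.4706
P₀ = [ Σₙ₌₀^1 aⁿ/n! + a^2/(2!(1-ρ)) ]⁻¹
Σ = a^0/0! + a^1/1! = 1.0000 + 1.4706 = 2.4706
a^2/(2!(1-ρ)) = 2.1626/(2 × 0.2647) = 4.0850
P₀ = 1/(2.4706 + 4.0850) = 0.1525
Lq = P₀·a^2·ρ / (2!(1-ρ)²) = 0.15254 × 2.1626 × 0.73529 / (2 × 0.070069) = 1.7309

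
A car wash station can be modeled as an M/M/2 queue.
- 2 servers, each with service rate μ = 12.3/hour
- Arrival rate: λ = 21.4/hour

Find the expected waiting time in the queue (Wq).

Traffic intensity: ρ = λ/(cμ) = 21.4/(2×12.3) = 0.8699
Since ρ = 0.8699 < 1, system is stable.
Offered load a = λ/μ = cρ = 21.4/12.3 = 1.7398
P₀ = [ Σₙ₌₀^1 aⁿ/n! + a^2/(2!(1-ρ)) ]⁻¹
Σ = a^0/0! + a^1/1! = 1.0000 + 1.7398 = 2.7398
a^2/(2!(1-ρ)) = 3.02703/(2 × 0.130081) = 11.6352
P₀ = 1/(2.7398 + 11.6352) = 0.06957
Lq = P₀·a^2·ρ / (2!(1-ρ)²) = 0.069565 × 3.0270 × 0.86992 / (2 × 0.016921) = 5.4129
Wq = Lq/λ = 5.4129/21.4 = 0.2529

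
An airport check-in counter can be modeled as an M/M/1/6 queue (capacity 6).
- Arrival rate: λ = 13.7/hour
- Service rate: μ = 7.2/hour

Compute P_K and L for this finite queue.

ρ = λ/μ = 13.7/7.2 = 1.9028
P₀ = (1-ρ)/(1-ρ^(K+1)) = (1-1.9028)/(1-1.9028^7) = -0.9028/-89.3134 = 0.01011
P_K = P₀×ρ^K = 0.010108 × 1.9028^6 = 0.010108 × 47.4634 = 0.4798
Blocking probability P_6 = 0.4798 (47.98%)
L = ρ[1 - (K+1)ρ^K + Kρ^(K+1)] / [(1-ρ)(1-ρ^(K+1))]
L = 1.9028 × (1 - 7×47.4634 + 6×90.3134) / ((1 - 1.9028) × (1 - 90.3134)) = 4.9707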